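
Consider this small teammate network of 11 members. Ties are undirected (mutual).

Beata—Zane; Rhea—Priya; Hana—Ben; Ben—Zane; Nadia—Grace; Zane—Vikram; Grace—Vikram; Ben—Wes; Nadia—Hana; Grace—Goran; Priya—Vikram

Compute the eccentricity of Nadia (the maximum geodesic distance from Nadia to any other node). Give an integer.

4

Distances from Nadia: Beata:4, Ben:2, Goran:2, Grace:1, Hana:1, Priya:3, Rhea:4, Vikram:2, Wes:3, Zane:3.
The largest is 4 (to Beata and Rhea), so the eccentricity of Nadia is 4.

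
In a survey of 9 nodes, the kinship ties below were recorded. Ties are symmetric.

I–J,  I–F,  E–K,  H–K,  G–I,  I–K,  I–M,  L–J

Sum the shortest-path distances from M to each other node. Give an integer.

18

Distances from M: E:3, F:2, G:2, H:3, I:1, J:2, K:2, L:3.
Sum = 3 + 2 + 2 + 3 + 1 + 2 + 2 + 3 = 18.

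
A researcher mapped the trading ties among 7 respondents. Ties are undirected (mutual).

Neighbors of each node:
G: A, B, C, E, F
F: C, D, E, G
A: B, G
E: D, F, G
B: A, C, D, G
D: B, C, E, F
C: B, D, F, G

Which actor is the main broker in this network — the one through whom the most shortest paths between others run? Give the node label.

Unnormalized betweenness of each node: A:0, B:7/4, C:7/12, D:7/6, E:1/4, F:7/12, G:11/3.
G has the largest value, 11/3, making it the main broker — the node through which the most shortest paths run.

G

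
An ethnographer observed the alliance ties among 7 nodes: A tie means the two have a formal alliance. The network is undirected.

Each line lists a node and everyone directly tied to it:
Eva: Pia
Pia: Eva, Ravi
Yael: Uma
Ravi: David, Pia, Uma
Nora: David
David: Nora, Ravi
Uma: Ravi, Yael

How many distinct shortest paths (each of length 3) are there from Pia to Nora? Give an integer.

The shortest distance is 3, and the only length-3 path is Pia–Ravi–David–Nora. So there is exactly 1 shortest path.

1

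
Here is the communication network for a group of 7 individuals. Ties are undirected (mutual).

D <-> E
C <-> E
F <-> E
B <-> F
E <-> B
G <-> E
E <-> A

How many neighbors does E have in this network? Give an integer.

E is directly tied to A, B, C, D, F, and G. That is 6 neighbors, so the degree of E is 6.

6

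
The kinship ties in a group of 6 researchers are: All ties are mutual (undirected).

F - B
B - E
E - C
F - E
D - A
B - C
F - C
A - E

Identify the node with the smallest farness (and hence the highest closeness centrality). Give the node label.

Farness (sum of distances to all others) for each node — A:8, B:8, C:8, D:12, E:6, F:8.
The smallest farness is 6, for E, so E has the highest closeness.

E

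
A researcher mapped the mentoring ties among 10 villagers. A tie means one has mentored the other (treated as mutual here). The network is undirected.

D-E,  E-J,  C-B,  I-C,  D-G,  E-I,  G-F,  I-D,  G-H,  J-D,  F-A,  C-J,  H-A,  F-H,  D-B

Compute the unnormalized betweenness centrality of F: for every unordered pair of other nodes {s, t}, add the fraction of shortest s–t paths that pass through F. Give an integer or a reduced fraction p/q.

Pairs whose geodesics pass through F — I–A: 1/2; J–A: 1/2; B–A: 1/2; D–A: 1/2; C–A: 3/6; E–A: 1/2; G–A: 1/2.
All other pairs contribute 0.
Summing the contributions gives betweenness(F) = 7/2.

7/2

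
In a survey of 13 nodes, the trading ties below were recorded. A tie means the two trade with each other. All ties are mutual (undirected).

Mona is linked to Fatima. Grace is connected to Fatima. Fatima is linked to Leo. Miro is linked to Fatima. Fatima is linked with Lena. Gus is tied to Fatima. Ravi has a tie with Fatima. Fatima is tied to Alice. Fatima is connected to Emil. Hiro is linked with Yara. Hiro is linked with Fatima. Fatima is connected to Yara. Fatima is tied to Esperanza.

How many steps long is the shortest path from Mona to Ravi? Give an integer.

2

One shortest route is Mona – Fatima – Ravi, which uses 2 edges, and Mona and Ravi are not directly tied, so nothing shorter exists. So d(Mona,Ravi) = 2.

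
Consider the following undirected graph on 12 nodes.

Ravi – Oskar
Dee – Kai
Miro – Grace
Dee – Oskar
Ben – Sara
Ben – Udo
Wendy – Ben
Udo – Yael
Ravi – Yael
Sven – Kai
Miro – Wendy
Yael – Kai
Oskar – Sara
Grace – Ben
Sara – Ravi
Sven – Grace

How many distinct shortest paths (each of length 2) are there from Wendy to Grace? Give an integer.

The shortest distance is 2. The length-2 paths are: Wendy–Ben–Grace; Wendy–Miro–Grace.
That gives 2 distinct shortest paths.

2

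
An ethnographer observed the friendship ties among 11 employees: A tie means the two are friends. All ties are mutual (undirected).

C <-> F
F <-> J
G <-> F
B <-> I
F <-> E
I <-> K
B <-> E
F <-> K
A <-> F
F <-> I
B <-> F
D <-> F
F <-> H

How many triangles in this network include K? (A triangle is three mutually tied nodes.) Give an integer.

1

K's neighbors: F and I.
Neighbor pairs that are themselves tied: K–F–I. Each forms one triangle with K, for 1 in total.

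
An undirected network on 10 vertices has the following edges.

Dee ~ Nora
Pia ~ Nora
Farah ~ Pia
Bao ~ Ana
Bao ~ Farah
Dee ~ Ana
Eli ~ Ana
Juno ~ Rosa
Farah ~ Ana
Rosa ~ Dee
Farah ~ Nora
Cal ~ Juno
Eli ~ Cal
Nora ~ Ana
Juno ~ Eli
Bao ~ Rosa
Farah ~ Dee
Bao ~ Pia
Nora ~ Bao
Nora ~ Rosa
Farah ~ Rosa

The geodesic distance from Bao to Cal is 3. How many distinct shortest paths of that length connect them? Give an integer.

2

The shortest distance is 3. The length-3 paths are: Bao–Rosa–Juno–Cal; Bao–Ana–Eli–Cal.
That gives 2 distinct shortest paths.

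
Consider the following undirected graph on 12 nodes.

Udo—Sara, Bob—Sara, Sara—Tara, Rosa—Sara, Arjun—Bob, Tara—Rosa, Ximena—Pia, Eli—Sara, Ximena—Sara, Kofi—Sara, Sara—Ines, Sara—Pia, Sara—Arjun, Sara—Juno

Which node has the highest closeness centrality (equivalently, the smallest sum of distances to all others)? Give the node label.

Sara

Farness (sum of distances to all others) for each node — Arjun:20, Bob:20, Eli:21, Ines:21, Juno:21, Kofi:21, Pia:20, Rosa:20, Sara:11, Tara:20, Udo:21, Ximena:20.
The smallest farness is 11, for Sara, so Sara has the highest closeness.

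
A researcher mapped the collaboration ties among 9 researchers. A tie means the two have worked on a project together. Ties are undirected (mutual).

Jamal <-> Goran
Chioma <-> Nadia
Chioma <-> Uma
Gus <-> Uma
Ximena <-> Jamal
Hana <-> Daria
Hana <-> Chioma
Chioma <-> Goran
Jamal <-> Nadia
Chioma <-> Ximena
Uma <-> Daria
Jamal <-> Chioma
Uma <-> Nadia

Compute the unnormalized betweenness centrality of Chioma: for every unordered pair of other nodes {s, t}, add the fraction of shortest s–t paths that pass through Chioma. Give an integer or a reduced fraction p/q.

85/6

Pairs whose geodesics pass through Chioma — Jamal–Hana: 1; Jamal–Gus: 1/2; Jamal–Uma: 1/2; Jamal–Daria: 2/3; Hana–Gus: 1/2; Hana–Goran: 1; Hana–Uma: 1/2; Hana–Ximena: 1; Hana–Nadia: 1; Gus–Goran: 1; Gus–Ximena: 1; Goran–Uma: 1; Goran–Ximena: 1/2; Goran–Daria: 2/2 … (+4 more pairs).
All other pairs contribute 0.
Summing the contributions gives betweenness(Chioma) = 85/6.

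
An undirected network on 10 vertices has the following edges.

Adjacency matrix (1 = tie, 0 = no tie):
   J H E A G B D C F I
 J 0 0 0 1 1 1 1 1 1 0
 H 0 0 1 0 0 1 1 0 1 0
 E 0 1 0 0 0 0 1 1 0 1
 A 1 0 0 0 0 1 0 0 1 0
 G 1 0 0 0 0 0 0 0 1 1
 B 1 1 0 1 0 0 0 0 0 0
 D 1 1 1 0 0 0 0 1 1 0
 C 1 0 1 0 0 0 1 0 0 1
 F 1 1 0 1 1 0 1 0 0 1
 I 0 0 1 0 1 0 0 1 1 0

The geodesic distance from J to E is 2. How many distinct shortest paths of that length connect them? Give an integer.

The shortest distance is 2. The length-2 paths are: J–D–E; J–C–E.
That gives 2 distinct shortest paths.

2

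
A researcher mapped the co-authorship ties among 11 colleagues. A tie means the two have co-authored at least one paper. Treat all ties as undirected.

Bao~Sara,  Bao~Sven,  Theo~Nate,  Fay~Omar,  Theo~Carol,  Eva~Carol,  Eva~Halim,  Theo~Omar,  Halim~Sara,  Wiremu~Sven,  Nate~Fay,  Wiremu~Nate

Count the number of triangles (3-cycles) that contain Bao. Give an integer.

0

Bao's neighbors are Sara and Sven, but none of them are tied to each other, so no triangle contains Bao.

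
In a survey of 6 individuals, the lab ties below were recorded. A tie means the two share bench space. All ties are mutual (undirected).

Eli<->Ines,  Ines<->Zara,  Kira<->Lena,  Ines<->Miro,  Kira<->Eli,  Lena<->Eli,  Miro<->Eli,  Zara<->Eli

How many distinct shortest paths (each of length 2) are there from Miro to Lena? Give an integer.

1

The shortest distance is 2, and the only length-2 path is Miro–Eli–Lena. So there is exactly 1 shortest path.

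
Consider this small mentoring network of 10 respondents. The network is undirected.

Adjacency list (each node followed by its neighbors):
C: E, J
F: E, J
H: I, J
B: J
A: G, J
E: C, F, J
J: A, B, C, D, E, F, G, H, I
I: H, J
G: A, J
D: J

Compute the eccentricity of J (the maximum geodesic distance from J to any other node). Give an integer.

1

Distances from J: A:1, B:1, C:1, D:1, E:1, F:1, G:1, H:1, I:1.
The largest is 1 (to I, B, G, C, H, E, F, A, and D), so the eccentricity of J is 1.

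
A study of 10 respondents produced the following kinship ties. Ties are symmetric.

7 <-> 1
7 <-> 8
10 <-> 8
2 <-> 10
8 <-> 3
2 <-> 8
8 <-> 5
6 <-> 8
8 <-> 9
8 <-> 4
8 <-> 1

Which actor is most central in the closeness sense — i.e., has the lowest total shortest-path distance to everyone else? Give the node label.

8

Farness (sum of distances to all others) for each node — 1:16, 2:16, 3:17, 4:17, 5:17, 6:17, 7:16, 8:9, 9:17, 10:16.
The smallest farness is 9, for 8, so 8 has the highest closeness.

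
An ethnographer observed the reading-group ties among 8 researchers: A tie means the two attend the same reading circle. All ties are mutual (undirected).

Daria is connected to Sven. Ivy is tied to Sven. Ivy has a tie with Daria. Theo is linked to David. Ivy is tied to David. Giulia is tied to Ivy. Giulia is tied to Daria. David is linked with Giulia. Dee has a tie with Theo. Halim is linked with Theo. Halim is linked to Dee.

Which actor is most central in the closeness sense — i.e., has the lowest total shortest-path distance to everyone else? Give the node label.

David

Farness (sum of distances to all others) for each node — Daria:16, David:11, Dee:18, Giulia:13, Halim:18, Ivy:12, Sven:17, Theo:13.
The smallest farness is 11, for David, so David has the highest closeness.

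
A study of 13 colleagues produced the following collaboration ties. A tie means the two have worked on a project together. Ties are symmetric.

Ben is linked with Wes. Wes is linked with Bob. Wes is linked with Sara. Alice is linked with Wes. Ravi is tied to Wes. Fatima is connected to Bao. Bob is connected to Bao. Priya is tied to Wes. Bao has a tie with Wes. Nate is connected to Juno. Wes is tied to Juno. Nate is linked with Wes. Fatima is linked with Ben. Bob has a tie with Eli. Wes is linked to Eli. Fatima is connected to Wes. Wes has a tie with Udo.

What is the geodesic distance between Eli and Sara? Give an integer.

One shortest route is Eli – Wes – Sara, which uses 2 edges, and Eli and Sara are not directly tied, so nothing shorter exists. So d(Eli,Sara) = 2.

2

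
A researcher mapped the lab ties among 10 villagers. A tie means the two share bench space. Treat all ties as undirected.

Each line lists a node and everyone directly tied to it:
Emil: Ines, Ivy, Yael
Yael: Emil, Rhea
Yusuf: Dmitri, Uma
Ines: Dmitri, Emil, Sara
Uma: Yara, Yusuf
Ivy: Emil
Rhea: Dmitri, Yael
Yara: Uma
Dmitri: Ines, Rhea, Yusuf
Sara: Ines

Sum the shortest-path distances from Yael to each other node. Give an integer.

23

Distances from Yael: Dmitri:2, Emil:1, Ines:2, Ivy:2, Rhea:1, Sara:3, Uma:4, Yara:5, Yusuf:3.
Sum = 2 + 1 + 2 + 2 + 1 + 3 + 4 + 5 + 3 = 23.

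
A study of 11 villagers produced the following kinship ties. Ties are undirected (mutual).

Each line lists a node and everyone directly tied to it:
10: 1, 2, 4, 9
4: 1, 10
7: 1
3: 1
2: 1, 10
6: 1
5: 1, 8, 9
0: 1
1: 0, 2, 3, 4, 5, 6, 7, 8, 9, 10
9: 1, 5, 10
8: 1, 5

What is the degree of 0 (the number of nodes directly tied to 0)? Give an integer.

0 is directly tied to 1. That is 1 neighbor, so the degree of 0 is 1.

1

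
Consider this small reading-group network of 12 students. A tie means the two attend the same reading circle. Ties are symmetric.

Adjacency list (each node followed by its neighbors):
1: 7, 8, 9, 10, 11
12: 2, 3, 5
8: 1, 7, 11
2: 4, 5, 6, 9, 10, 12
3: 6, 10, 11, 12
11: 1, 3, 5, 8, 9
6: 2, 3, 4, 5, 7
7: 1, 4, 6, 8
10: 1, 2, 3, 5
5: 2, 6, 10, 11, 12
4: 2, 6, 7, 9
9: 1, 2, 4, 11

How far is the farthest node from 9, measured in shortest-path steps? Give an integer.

Distances from 9: 1:1, 2:1, 3:2, 4:1, 5:2, 6:2, 7:2, 8:2, 10:2, 11:1, 12:2.
The largest is 2 (to 8, 7, 10, 6, 5, 12, and 3), so the eccentricity of 9 is 2.

2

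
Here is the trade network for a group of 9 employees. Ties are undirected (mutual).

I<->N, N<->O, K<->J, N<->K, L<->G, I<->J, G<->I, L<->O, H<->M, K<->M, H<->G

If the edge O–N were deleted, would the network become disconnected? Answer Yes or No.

Even without that edge, O still reaches N via O – L – G – I – N, so the network stays connected. Not a bridge.

No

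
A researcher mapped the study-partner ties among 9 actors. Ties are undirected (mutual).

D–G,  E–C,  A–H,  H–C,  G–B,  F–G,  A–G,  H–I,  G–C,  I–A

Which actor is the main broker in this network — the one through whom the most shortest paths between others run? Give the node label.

Unnormalized betweenness of each node: A:6, B:0, C:9, D:0, E:0, F:0, G:19, H:3, I:0.
G has the largest value, 19, making it the main broker — the node through which the most shortest paths run.

G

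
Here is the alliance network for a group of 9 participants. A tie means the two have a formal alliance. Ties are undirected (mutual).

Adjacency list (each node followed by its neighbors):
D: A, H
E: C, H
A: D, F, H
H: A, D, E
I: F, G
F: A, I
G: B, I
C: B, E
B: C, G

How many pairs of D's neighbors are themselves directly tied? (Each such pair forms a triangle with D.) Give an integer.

1

D's neighbors: A and H.
Neighbor pairs that are themselves tied: D–A–H. Each forms one triangle with D, for 1 in total.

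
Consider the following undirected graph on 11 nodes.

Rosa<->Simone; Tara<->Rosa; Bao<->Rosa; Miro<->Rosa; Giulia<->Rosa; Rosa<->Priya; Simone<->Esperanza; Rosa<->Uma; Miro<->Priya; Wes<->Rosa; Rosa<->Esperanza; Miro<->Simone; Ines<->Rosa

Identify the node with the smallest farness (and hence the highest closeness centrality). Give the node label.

Farness (sum of distances to all others) for each node — Bao:19, Esperanza:18, Giulia:19, Ines:19, Miro:17, Priya:18, Rosa:10, Simone:17, Tara:19, Uma:19, Wes:19.
The smallest farness is 10, for Rosa, so Rosa has the highest closeness.

Rosa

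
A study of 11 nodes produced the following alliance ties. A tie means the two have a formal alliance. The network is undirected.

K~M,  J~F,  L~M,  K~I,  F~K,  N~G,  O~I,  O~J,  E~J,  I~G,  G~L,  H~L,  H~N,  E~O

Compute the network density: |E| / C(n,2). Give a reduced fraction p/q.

14/55

There are 14 edges and 11 nodes, so the maximum possible is C(11,2) = 55.
Density = 14/55.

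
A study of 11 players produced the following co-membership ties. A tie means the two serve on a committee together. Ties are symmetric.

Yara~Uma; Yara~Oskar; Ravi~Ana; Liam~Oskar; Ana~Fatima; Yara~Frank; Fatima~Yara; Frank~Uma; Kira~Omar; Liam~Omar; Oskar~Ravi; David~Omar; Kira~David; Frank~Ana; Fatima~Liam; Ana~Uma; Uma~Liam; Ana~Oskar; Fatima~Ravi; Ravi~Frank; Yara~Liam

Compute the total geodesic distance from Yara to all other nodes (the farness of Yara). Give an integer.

Distances from Yara: Ana:2, David:3, Fatima:1, Frank:1, Kira:3, Liam:1, Omar:2, Oskar:1, Ravi:2, Uma:1.
Sum = 2 + 3 + 1 + 1 + 3 + 1 + 2 + 1 + 2 + 1 = 17.

17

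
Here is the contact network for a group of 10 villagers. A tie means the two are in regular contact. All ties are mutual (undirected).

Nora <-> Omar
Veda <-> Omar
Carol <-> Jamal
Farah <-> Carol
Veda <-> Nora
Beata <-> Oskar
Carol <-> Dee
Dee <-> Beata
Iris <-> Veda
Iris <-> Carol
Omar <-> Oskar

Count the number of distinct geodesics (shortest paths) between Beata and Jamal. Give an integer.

The shortest distance is 3, and the only length-3 path is Beata–Dee–Carol–Jamal. So there is exactly 1 shortest path.

1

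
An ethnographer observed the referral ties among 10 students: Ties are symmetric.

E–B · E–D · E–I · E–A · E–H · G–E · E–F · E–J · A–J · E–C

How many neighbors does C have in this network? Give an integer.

C is directly tied to E. That is 1 neighbor, so the degree of C is 1.

1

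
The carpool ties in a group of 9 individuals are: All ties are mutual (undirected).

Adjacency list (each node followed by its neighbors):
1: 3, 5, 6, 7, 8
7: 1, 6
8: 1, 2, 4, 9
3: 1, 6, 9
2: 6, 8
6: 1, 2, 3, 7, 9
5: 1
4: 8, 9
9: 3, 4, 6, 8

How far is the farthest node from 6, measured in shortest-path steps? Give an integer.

2

Distances from 6: 1:1, 2:1, 3:1, 4:2, 5:2, 7:1, 8:2, 9:1.
The largest is 2 (to 8, 4, and 5), so the eccentricity of 6 is 2.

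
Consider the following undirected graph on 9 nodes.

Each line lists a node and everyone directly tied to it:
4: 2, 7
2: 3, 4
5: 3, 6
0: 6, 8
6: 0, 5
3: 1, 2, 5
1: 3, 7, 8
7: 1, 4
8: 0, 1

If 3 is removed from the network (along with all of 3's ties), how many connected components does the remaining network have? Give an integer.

1

3's neighbors (1, 2, and 5) remain reachable from one another through other ties, so the rest of the network stays in one piece.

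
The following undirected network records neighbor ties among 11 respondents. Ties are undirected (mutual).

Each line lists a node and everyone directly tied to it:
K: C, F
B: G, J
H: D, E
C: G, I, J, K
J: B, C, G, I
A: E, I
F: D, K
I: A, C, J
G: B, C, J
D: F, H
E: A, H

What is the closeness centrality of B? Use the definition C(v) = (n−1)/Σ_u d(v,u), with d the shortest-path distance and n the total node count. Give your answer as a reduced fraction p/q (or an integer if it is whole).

Distances from B: A:3, C:2, D:5, E:4, F:4, G:1, H:5, I:2, J:1, K:3. Sum = 30.
n = 11, so closeness = 10/30 = 1/3.

1/3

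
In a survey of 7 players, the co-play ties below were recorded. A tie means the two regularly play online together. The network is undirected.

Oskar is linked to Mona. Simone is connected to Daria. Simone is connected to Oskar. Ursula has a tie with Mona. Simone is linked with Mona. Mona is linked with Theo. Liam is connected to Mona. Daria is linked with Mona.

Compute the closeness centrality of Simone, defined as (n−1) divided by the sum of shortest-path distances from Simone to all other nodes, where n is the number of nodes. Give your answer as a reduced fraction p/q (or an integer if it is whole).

Distances from Simone: Daria:1, Liam:2, Mona:1, Oskar:1, Theo:2, Ursula:2. Sum = 9.
n = 7, so closeness = 6/9 = 2/3.

2/3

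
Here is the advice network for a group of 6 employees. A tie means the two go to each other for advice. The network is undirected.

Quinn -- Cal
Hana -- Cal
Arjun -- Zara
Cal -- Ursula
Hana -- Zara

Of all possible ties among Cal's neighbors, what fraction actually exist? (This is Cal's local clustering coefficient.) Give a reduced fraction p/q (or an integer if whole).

0

Cal's neighbors: Hana, Quinn, and Ursula (k = 3).
Possible neighbor pairs: C(3,2) = 3. Edges among them: none → e = 0.
Clustering(Cal) = 0/3 = 0.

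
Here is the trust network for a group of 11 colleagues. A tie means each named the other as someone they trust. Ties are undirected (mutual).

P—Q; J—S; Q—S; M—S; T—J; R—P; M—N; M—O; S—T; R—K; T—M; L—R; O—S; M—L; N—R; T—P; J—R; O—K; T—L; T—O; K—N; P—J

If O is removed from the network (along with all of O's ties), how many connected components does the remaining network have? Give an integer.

1

O's neighbors (K, M, S, and T) remain reachable from one another through other ties, so the rest of the network stays in one piece.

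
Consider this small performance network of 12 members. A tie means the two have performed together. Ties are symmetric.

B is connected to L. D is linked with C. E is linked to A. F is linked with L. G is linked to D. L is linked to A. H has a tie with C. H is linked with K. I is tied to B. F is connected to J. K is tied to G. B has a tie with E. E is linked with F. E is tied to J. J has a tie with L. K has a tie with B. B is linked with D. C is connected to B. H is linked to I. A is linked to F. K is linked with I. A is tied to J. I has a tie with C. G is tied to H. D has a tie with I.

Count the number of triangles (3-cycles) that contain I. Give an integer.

I's neighbors: B, C, D, H, and K.
Neighbor pairs that are themselves tied: I–B–C; I–B–D; I–B–K; I–C–D; I–C–H; I–H–K. Each forms one triangle with I, for 6 in total.

6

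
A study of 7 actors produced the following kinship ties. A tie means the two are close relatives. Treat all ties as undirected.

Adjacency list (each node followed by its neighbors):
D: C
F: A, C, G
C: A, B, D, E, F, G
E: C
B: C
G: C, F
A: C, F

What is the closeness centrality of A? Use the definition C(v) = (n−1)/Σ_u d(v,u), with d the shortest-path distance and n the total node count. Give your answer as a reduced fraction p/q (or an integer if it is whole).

Distances from A: B:2, C:1, D:2, E:2, F:1, G:2. Sum = 10.
n = 7, so closeness = 6/10 = 3/5.

3/5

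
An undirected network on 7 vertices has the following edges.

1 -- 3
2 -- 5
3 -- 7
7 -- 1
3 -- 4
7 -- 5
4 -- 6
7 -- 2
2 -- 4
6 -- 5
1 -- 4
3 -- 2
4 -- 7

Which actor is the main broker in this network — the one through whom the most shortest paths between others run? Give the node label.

Unnormalized betweenness of each node: 1:0, 2:5/6, 3:1/3, 4:10/3, 5:1, 6:1/3, 7:13/6.
4 has the largest value, 10/3, making it the main broker — the node through which the most shortest paths run.

4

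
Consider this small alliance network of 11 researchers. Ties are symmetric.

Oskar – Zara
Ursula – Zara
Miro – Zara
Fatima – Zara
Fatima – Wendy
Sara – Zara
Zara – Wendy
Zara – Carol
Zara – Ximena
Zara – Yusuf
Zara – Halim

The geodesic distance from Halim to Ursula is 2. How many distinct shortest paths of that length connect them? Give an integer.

The shortest distance is 2, and the only length-2 path is Halim–Zara–Ursula. So there is exactly 1 shortest path.

1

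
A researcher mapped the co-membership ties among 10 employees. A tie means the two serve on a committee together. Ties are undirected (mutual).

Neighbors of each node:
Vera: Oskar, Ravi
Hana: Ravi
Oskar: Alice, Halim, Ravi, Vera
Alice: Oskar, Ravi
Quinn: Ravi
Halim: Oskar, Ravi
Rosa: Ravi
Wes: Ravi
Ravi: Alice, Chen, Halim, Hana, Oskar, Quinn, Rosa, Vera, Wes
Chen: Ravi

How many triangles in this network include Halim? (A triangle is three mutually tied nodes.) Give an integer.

Halim's neighbors: Oskar and Ravi.
Neighbor pairs that are themselves tied: Halim–Oskar–Ravi. Each forms one triangle with Halim, for 1 in total.

1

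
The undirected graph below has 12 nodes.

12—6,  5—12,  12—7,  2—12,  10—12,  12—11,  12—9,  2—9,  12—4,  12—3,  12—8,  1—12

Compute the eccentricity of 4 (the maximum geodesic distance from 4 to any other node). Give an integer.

2

Distances from 4: 1:2, 2:2, 3:2, 5:2, 6:2, 7:2, 8:2, 9:2, 10:2, 11:2, 12:1.
The largest is 2 (to 2, 9, 5, 8, 10, 7, 6, 1, 11, and 3), so the eccentricity of 4 is 2.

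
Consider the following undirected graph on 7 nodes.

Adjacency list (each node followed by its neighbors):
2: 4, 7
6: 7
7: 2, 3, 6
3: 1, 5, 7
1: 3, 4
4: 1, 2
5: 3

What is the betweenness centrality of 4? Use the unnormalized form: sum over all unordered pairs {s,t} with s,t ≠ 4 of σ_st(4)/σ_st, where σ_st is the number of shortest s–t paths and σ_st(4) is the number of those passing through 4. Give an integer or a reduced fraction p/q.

1

Pairs whose geodesics pass through 4 — 1–2: 1.
All other pairs contribute 0.
Summing the contributions gives betweenness(4) = 1.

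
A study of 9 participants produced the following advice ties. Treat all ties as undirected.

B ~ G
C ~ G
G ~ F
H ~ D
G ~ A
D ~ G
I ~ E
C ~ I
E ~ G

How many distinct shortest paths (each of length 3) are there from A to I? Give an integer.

The shortest distance is 3. The length-3 paths are: A–G–E–I; A–G–C–I.
That gives 2 distinct shortest paths.

2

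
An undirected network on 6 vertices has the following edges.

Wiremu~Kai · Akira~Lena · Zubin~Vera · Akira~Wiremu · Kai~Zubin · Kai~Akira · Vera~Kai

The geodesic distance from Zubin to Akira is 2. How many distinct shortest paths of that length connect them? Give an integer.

1

The shortest distance is 2, and the only length-2 path is Zubin–Kai–Akira. So there is exactly 1 shortest path.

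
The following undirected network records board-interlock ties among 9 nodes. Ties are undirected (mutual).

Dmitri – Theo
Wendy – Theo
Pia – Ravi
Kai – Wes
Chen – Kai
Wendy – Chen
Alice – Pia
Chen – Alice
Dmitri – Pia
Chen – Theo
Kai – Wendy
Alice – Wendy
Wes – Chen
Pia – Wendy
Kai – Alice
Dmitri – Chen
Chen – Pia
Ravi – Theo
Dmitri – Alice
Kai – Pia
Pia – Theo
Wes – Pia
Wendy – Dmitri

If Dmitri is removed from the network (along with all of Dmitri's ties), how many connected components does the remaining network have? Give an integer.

Dmitri's neighbors (Alice, Chen, Pia, Theo, and Wendy) remain reachable from one another through other ties, so the rest of the network stays in one piece.

1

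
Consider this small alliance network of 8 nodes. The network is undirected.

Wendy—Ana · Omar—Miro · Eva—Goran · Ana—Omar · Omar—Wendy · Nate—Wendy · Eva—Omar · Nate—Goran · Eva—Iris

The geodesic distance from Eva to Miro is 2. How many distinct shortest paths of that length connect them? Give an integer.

The shortest distance is 2, and the only length-2 path is Eva–Omar–Miro. So there is exactly 1 shortest path.

1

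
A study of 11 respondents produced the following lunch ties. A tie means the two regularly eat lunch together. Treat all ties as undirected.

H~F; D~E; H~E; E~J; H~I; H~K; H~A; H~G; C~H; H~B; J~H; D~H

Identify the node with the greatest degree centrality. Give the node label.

Degrees — A:1, B:1, C:1, D:2, E:3, F:1, G:1, H:10, I:1, J:2, K:1.
The maximum is 10, attained only by H.

H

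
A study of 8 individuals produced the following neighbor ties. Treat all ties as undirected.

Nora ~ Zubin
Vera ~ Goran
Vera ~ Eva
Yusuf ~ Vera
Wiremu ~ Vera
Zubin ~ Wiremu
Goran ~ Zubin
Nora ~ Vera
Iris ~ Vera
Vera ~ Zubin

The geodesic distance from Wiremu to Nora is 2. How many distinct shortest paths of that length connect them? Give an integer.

The shortest distance is 2. The length-2 paths are: Wiremu–Vera–Nora; Wiremu–Zubin–Nora.
That gives 2 distinct shortest paths.

2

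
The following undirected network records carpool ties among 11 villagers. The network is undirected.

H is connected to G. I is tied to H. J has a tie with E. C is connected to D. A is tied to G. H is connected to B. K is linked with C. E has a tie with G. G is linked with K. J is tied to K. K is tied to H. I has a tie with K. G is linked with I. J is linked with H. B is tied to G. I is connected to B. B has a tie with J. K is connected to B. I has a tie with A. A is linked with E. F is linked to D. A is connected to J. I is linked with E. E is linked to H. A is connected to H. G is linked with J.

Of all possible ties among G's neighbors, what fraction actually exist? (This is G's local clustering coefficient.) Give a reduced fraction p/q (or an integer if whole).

16/21

G's neighbors: A, B, E, H, I, J, and K (k = 7).
Possible neighbor pairs: C(7,2) = 21. Edges among them: A–E, A–H, A–I, A–J, B–H, B–I, B–J, B–K, E–H, E–I, E–J, H–I, H–J, H–K, I–K, J–K → e = 16.
Clustering(G) = 16/21.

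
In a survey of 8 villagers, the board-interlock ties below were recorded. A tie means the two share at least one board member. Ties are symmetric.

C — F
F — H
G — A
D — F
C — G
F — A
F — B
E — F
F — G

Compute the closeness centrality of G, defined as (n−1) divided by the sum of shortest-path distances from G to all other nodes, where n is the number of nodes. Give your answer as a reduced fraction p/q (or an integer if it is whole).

7/11

Distances from G: A:1, B:2, C:1, D:2, E:2, F:1, H:2. Sum = 11.
n = 8, so closeness = 7/11.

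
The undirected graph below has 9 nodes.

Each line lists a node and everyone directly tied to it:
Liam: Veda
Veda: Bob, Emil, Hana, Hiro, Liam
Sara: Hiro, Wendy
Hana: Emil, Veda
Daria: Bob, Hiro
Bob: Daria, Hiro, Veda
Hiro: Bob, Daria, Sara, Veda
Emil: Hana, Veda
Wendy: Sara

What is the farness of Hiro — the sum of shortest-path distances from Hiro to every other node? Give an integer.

Distances from Hiro: Bob:1, Daria:1, Emil:2, Hana:2, Liam:2, Sara:1, Veda:1, Wendy:2.
Sum = 1 + 1 + 2 + 2 + 2 + 1 + 1 + 2 = 12.

12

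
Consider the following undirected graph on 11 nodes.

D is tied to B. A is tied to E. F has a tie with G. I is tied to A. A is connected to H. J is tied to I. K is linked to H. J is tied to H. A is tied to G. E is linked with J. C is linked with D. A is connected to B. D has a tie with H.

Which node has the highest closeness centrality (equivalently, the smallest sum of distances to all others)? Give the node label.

Farness (sum of distances to all others) for each node — A:16, B:21, C:31, D:22, E:23, F:32, G:23, H:17, I:23, J:22, K:26.
The smallest farness is 16, for A, so A has the highest closeness.

A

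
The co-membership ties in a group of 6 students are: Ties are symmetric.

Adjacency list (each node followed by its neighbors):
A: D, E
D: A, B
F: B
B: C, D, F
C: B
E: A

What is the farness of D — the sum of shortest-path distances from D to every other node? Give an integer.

8

Distances from D: A:1, B:1, C:2, E:2, F:2.
Sum = 1 + 1 + 2 + 2 + 2 = 8.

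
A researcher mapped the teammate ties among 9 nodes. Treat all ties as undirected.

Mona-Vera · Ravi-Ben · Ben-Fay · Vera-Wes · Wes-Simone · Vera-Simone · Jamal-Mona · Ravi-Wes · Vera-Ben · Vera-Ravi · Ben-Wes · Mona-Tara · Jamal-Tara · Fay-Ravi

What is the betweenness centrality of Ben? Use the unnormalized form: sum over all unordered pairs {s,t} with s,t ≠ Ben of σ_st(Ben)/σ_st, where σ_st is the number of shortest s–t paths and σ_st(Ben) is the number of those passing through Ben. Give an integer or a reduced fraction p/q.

3

Pairs whose geodesics pass through Ben — Simone–Fay: 2/4; Wes–Fay: 1/2; Vera–Fay: 1/2; Fay–Jamal: 1/2; Fay–Tara: 1/2; Fay–Mona: 1/2.
All other pairs contribute 0.
Summing the contributions gives betweenness(Ben) = 3.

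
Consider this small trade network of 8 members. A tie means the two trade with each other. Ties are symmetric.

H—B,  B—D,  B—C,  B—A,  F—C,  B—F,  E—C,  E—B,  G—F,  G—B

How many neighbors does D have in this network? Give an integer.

D is directly tied to B. That is 1 neighbor, so the degree of D is 1.

1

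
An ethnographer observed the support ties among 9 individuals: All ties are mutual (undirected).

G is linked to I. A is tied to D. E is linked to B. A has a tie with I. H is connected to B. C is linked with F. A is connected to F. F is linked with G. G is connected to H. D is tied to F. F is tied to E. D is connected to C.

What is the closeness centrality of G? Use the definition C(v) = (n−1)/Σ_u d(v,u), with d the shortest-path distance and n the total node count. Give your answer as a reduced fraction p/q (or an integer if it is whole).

8/13

Distances from G: A:2, B:2, C:2, D:2, E:2, F:1, H:1, I:1. Sum = 13.
n = 9, so closeness = 8/13.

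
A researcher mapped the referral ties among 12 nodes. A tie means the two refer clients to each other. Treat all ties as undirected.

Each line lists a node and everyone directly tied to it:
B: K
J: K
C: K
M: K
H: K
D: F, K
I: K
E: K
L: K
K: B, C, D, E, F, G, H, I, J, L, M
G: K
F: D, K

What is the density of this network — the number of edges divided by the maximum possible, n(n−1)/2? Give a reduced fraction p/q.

There are 12 edges and 12 nodes, so the maximum possible is C(12,2) = 66.
Density = 12/66 = 2/11.

2/11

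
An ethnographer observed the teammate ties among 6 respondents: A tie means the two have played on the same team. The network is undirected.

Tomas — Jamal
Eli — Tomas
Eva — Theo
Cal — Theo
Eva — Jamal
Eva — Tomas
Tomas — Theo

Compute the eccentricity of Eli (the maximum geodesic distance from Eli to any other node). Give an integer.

Distances from Eli: Cal:3, Eva:2, Jamal:2, Theo:2, Tomas:1.
The largest is 3 (to Cal), so the eccentricity of Eli is 3.

3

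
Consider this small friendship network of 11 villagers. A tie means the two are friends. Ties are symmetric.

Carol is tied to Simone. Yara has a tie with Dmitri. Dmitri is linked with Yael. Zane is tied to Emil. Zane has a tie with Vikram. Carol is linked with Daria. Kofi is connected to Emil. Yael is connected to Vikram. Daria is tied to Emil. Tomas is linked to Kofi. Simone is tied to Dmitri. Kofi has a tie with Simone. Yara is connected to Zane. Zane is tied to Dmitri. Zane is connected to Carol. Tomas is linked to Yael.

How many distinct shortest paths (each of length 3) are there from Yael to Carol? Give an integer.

The shortest distance is 3. The length-3 paths are: Yael–Dmitri–Simone–Carol; Yael–Dmitri–Zane–Carol; Yael–Vikram–Zane–Carol.
That gives 3 distinct shortest paths.

3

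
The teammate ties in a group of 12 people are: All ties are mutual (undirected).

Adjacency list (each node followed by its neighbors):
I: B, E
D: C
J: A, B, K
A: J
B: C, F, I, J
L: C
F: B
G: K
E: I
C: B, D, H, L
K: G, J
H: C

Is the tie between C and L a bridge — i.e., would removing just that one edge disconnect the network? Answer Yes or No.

Yes

Without the C–L edge there is no alternate route between C and L, so the network disconnects. It is a bridge.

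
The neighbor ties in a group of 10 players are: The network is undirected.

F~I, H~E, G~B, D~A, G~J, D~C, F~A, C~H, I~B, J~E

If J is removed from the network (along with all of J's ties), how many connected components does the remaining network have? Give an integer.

J's neighbors (E and G) remain reachable from one another through other ties, so the rest of the network stays in one piece.

1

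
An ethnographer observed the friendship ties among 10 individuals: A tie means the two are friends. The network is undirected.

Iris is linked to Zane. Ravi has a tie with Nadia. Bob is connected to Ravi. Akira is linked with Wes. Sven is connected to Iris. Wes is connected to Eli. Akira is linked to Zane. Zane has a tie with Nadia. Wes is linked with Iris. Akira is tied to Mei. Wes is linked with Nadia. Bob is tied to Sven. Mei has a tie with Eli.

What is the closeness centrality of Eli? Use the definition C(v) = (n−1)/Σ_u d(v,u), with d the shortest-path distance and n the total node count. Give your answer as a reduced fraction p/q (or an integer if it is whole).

Distances from Eli: Akira:2, Bob:4, Iris:2, Mei:1, Nadia:2, Ravi:3, Sven:3, Wes:1, Zane:3. Sum = 21.
n = 10, so closeness = 9/21 = 3/7.

3/7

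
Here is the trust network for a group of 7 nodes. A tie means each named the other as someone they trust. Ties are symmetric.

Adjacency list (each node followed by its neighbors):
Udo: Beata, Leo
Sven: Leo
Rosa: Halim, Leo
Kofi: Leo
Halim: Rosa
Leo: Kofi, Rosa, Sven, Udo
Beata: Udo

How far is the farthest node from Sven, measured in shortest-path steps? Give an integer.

Distances from Sven: Beata:3, Halim:3, Kofi:2, Leo:1, Rosa:2, Udo:2.
The largest is 3 (to Beata and Halim), so the eccentricity of Sven is 3.

3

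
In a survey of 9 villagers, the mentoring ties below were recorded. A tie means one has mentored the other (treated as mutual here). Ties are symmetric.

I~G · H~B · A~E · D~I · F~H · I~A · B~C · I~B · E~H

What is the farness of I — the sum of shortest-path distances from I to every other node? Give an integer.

13

Distances from I: A:1, B:1, C:2, D:1, E:2, F:3, G:1, H:2.
Sum = 1 + 1 + 2 + 1 + 2 + 3 + 1 + 2 = 13.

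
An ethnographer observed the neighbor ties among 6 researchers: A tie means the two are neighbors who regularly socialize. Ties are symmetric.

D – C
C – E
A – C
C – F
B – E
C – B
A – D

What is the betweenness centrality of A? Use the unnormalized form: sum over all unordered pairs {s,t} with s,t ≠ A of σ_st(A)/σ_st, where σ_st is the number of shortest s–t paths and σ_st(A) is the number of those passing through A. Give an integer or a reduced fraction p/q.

0

No shortest path between any pair of other nodes passes through A.
Summing the contributions gives betweenness(A) = 0.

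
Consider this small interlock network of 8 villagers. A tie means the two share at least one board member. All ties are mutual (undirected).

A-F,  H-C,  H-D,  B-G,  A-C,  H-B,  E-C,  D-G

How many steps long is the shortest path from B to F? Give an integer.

One shortest route is B – H – C – A – F, which uses 4 edges, and at distance 3 from B we only reach {A, E}, which does not include F. So d(B,F) = 4.

4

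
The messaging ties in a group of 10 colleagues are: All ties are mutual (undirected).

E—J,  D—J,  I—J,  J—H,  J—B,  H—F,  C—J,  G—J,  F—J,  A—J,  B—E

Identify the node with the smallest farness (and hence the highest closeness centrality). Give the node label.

J

Farness (sum of distances to all others) for each node — A:17, B:16, C:17, D:17, E:16, F:16, G:17, H:16, I:17, J:9.
The smallest farness is 9, for J, so J has the highest closeness.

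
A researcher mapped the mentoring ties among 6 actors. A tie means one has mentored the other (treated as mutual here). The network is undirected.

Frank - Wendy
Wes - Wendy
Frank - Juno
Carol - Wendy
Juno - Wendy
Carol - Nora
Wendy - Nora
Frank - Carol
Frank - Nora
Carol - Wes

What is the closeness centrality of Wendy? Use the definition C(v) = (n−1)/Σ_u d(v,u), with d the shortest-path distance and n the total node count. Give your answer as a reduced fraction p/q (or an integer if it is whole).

1

Distances from Wendy: Carol:1, Frank:1, Juno:1, Nora:1, Wes:1. Sum = 5.
n = 6, so closeness = 5/5 = 1.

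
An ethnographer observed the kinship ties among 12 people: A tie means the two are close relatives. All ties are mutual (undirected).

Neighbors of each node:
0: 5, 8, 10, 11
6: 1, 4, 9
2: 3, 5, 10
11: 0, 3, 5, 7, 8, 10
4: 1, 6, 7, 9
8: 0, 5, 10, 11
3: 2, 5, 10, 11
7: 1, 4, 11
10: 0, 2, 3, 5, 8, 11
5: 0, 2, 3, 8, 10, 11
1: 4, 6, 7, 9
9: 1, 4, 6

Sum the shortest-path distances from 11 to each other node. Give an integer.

18

Distances from 11: 0:1, 1:2, 2:2, 3:1, 4:2, 5:1, 6:3, 7:1, 8:1, 9:3, 10:1.
Sum = 1 + 2 + 2 + 1 + 2 + 1 + 3 + 1 + 1 + 3 + 1 = 18.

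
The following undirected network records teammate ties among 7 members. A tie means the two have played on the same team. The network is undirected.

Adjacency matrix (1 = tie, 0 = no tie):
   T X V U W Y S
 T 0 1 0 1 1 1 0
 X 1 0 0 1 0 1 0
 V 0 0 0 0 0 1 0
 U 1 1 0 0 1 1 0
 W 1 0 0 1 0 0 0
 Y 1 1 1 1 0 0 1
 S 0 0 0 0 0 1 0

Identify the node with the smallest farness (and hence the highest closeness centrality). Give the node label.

Y

Farness (sum of distances to all others) for each node — S:12, T:8, U:8, V:12, W:12, X:9, Y:7.
The smallest farness is 7, for Y, so Y has the highest closeness.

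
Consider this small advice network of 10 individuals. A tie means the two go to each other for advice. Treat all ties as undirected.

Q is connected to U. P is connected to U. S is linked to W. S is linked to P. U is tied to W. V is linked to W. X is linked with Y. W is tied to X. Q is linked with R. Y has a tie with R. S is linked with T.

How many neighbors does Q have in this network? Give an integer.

Q is directly tied to R and U. That is 2 neighbors, so the degree of Q is 2.

2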